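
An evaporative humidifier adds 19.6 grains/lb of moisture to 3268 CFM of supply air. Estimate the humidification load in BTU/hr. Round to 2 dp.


Q = 0.68 * 3268 * 19.6 = 43555.90 BTU/hr

43555.90 BTU/hr


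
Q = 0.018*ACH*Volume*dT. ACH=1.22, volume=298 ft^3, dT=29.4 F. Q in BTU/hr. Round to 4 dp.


Q = 0.018 * 1.22 * 298 * 29.4 = 192.3960 BTU/hr

192.3960 BTU/hr


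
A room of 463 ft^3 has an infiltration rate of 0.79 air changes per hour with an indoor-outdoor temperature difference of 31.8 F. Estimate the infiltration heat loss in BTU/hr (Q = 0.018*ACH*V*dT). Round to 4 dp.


Q = 0.018 * 0.79 * 463 * 31.8 = 209.3667 BTU/hr

209.3667 BTU/hr


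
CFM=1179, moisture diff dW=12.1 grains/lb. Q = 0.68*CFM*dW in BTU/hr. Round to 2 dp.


Q = 0.68 * 1179 * 12.1 = 9700.81 BTU/hr

9700.81 BTU/hr


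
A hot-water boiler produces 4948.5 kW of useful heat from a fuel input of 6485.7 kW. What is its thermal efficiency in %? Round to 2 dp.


eta = (4948.5/6485.7)*100 = 76.30 %

76.30 %


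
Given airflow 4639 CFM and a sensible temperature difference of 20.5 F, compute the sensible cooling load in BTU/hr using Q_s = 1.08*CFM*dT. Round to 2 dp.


Q = 1.08 * 4639 * 20.5 = 102707.46 BTU/hr

102707.46 BTU/hr


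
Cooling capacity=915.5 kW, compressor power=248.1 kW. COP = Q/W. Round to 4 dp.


COP = 915.5 / 248.1 = 3.6900

3.6900


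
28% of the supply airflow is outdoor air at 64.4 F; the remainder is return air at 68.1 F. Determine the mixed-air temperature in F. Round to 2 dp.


T_mix = 0.28*64.4 + 0.72*68.1 = 67.06 F

67.06 F


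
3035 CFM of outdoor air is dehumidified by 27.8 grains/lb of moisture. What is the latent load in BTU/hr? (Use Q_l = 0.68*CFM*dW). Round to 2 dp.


Q = 0.68 * 3035 * 27.8 = 57373.64 BTU/hr

57373.64 BTU/hr


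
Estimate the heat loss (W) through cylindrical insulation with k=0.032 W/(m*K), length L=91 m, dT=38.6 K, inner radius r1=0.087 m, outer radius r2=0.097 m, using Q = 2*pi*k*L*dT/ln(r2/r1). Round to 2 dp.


Q = 2*pi*0.032*91*38.6/ln(0.097/0.087) = 6491.10 W

6491.10 W


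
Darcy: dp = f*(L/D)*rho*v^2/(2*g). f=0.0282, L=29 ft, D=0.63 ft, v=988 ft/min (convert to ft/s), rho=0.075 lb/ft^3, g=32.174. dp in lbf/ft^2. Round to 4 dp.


v_fps = 988/60 = 16.4667 ft/s
dp = 0.0282*(29/0.63)*0.075*16.4667^2/(2*32.174) = 0.4102 lbf/ft^2

0.4102 lbf/ft^2


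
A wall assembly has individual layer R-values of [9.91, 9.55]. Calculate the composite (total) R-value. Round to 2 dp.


R_total = 9.91 + 9.55 = 19.46

19.46


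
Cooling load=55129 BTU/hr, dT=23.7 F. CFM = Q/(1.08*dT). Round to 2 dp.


CFM = 55129 / (1.08 * 23.7) = 2153.81

2153.81 CFM


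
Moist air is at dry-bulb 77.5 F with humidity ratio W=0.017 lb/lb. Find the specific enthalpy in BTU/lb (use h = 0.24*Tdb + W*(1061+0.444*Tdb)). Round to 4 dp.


h = 0.24*77.5 + 0.017*(1061+0.444*77.5) = 37.2220 BTU/lb

37.2220 BTU/lb


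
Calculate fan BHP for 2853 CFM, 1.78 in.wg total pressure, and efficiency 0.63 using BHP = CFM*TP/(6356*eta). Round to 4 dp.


BHP = 2853 * 1.78 / (6356 * 0.63) = 1.2682 hp

1.2682 hp


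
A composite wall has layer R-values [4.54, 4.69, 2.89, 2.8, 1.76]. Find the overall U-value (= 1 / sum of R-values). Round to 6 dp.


R_total = 4.54 + 4.69 + 2.89 + 2.8 + 1.76 = 16.68
U = 1/16.68 = 0.059952

0.059952


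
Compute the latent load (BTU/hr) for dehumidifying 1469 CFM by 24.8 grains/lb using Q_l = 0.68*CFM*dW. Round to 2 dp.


Q = 0.68 * 1469 * 24.8 = 24773.22 BTU/hr

24773.22 BTU/hr


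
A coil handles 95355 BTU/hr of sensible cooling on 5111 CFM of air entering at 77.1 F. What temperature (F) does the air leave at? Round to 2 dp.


dT = 95355/(1.08*5111) = 17.2748
T_leave = 77.1 - 17.2748 = 59.83 F

59.83 F


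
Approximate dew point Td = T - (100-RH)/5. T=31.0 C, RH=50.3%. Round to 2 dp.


Td = 31.0 - (100-50.3)/5 = 21.06 C

21.06 C


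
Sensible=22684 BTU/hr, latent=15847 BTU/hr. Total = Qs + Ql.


Qt = 22684 + 15847 = 38531 BTU/hr

38531 BTU/hr


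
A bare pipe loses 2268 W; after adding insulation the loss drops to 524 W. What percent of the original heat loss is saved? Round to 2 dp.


Savings = ((2268-524)/2268)*100 = 76.90 %

76.90 %


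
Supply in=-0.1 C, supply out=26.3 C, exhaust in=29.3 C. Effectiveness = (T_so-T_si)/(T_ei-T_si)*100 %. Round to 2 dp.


eff = (26.3-(-0.1))/(29.3-(-0.1))*100 = 89.80 %

89.80 %


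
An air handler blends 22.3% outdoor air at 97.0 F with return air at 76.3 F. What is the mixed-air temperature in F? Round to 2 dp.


T_mix = 76.3 + (22.3/100)*(97.0-76.3) = 80.92 F

80.92 F


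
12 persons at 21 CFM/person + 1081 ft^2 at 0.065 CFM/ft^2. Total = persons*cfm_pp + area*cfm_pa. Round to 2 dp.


Total = 12*21 + 1081*0.065 = 322.27 CFM

322.27 CFM


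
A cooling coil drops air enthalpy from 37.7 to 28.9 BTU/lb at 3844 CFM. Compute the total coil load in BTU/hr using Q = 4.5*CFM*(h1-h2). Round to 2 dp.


Q = 4.5 * 3844 * (37.7 - 28.9) = 152222.40 BTU/hr

152222.40 BTU/hr


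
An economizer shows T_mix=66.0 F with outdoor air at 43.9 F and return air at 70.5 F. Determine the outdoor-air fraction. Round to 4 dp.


frac = (66.0 - 70.5) / (43.9 - 70.5) = 0.1692

0.1692


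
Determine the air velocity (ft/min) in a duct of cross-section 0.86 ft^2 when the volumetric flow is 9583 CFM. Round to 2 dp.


V = 9583 / 0.86 = 11143.02 ft/min

11143.02 ft/min


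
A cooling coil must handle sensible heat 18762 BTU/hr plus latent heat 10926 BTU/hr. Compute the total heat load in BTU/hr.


Qt = 18762 + 10926 = 29688 BTU/hr

29688 BTU/hr


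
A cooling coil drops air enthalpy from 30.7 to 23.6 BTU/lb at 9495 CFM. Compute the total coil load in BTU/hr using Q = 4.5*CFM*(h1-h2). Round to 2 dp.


Q = 4.5 * 9495 * (30.7 - 23.6) = 303365.25 BTU/hr

303365.25 BTU/hr


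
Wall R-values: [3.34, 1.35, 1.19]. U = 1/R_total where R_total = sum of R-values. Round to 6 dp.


R_total = 3.34 + 1.35 + 1.19 = 5.88
U = 1/5.88 = 0.170068

0.170068


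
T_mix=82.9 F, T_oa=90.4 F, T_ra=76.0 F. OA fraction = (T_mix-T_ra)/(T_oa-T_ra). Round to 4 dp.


frac = (82.9 - 76.0) / (90.4 - 76.0) = 0.4792

0.4792


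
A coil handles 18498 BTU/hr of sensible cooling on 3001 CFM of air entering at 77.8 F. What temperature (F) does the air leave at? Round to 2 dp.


dT = 18498/(1.08*3001) = 5.7074
T_leave = 77.8 - 5.7074 = 72.09 F

72.09 F


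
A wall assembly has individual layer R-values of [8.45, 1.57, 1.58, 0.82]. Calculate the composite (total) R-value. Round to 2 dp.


R_total = 8.45 + 1.57 + 1.58 + 0.82 = 12.42

12.42


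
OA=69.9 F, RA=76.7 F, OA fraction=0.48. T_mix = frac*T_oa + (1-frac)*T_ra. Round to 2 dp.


T_mix = 0.48*69.9 + 0.52*76.7 = 73.44 F

73.44 F


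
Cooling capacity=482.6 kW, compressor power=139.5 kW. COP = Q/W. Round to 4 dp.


COP = 482.6 / 139.5 = 3.4595

3.4595


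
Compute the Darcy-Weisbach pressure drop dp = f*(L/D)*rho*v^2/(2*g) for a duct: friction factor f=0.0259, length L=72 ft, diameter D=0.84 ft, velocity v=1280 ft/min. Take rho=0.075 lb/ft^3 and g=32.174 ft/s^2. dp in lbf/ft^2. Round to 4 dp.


v_fps = 1280/60 = 21.3333 ft/s
dp = 0.0259*(72/0.84)*0.075*21.3333^2/(2*32.174) = 1.1776 lbf/ft^2

1.1776 lbf/ft^2


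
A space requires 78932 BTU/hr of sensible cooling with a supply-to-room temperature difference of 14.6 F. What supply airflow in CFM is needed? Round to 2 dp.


CFM = 78932 / (1.08 * 14.6) = 5005.83

5005.83 CFM


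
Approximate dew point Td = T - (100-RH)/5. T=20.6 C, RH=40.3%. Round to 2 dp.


Td = 20.6 - (100-40.3)/5 = 8.66 C

8.66 C


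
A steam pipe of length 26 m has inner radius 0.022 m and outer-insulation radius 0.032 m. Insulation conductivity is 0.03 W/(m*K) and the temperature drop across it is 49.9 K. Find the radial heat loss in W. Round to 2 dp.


Q = 2*pi*0.03*26*49.9/ln(0.032/0.022) = 652.68 W

652.68 W


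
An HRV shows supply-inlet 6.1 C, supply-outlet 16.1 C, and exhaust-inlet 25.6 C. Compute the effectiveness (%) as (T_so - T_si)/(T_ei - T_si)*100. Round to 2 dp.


eff = (16.1-6.1)/(25.6-6.1)*100 = 51.28 %

51.28 %


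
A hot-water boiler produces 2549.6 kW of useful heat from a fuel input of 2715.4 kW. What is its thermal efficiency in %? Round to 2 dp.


eta = (2549.6/2715.4)*100 = 93.89 %

93.89 %


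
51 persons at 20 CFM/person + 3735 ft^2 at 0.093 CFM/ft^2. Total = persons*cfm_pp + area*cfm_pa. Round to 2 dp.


Total = 51*20 + 3735*0.093 = 1367.36 CFM

1367.36 CFM


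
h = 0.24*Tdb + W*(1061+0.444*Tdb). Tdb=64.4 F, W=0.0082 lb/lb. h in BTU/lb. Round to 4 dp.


h = 0.24*64.4 + 0.0082*(1061+0.444*64.4) = 24.3907 BTU/lb

24.3907 BTU/lb


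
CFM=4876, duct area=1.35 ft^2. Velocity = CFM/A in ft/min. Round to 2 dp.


V = 4876 / 1.35 = 3611.85 ft/min

3611.85 ft/min


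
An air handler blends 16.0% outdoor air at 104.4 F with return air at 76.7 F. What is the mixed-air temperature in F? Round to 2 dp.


T_mix = 76.7 + (16.0/100)*(104.4-76.7) = 81.13 F

81.13 F


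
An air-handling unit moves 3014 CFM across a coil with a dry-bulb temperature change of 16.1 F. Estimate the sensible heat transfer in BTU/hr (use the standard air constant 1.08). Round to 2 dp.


Q = 1.08 * 3014 * 16.1 = 52407.43 BTU/hr

52407.43 BTU/hr


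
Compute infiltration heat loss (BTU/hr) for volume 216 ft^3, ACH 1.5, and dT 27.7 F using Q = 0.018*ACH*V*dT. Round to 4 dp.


Q = 0.018 * 1.5 * 216 * 27.7 = 161.5464 BTU/hr

161.5464 BTU/hr


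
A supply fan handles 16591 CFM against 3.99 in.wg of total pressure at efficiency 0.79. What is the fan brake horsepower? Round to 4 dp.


BHP = 16591 * 3.99 / (6356 * 0.79) = 13.1836 hp

13.1836 hp


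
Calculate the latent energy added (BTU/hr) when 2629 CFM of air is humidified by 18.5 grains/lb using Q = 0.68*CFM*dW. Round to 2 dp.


Q = 0.68 * 2629 * 18.5 = 33072.82 BTU/hr

33072.82 BTU/hr


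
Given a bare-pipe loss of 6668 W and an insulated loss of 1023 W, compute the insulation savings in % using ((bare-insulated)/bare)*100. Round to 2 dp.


Savings = ((6668-1023)/6668)*100 = 84.66 %

84.66 %


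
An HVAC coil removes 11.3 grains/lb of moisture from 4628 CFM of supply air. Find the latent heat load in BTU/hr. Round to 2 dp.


Q = 0.68 * 4628 * 11.3 = 35561.55 BTU/hr

35561.55 BTU/hr


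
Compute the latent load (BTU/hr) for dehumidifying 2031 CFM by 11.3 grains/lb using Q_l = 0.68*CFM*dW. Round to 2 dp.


Q = 0.68 * 2031 * 11.3 = 15606.20 BTU/hr

15606.20 BTU/hr


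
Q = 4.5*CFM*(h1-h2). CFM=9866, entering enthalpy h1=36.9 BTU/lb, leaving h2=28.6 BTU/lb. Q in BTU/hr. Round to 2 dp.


Q = 4.5 * 9866 * (36.9 - 28.6) = 368495.10 BTU/hr

368495.10 BTU/hr


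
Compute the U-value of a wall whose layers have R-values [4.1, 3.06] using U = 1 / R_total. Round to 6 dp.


R_total = 4.1 + 3.06 = 7.16
U = 1/7.16 = 0.139665

0.139665


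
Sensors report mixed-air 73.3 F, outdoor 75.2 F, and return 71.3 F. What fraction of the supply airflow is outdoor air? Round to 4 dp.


frac = (73.3 - 71.3) / (75.2 - 71.3) = 0.5128

0.5128


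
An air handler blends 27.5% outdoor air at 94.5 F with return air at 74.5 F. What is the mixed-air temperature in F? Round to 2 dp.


T_mix = 74.5 + (27.5/100)*(94.5-74.5) = 80.00 F

80.00 F


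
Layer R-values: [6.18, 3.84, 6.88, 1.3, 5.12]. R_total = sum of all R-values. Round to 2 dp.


R_total = 6.18 + 3.84 + 6.88 + 1.3 + 5.12 = 23.32

23.32


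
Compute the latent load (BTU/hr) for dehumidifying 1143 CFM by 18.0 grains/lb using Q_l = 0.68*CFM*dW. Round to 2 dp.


Q = 0.68 * 1143 * 18.0 = 13990.32 BTU/hr

13990.32 BTU/hr


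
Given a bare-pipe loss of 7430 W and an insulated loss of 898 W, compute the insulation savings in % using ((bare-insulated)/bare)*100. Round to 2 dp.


Savings = ((7430-898)/7430)*100 = 87.91 %

87.91 %


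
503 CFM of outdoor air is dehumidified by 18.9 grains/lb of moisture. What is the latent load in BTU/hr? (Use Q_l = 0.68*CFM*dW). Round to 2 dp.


Q = 0.68 * 503 * 18.9 = 6464.56 BTU/hr

6464.56 BTU/hr


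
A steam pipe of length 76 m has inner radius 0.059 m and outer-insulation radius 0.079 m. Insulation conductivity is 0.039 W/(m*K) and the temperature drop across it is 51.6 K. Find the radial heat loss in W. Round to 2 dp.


Q = 2*pi*0.039*76*51.6/ln(0.079/0.059) = 3291.99 W

3291.99 W


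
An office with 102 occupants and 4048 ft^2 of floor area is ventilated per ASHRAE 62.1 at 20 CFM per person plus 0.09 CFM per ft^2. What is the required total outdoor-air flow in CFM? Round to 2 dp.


Total = 102*20 + 4048*0.09 = 2404.32 CFM

2404.32 CFM


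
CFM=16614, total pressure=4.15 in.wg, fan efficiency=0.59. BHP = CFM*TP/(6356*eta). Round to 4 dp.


BHP = 16614 * 4.15 / (6356 * 0.59) = 18.3860 hp

18.3860 hp


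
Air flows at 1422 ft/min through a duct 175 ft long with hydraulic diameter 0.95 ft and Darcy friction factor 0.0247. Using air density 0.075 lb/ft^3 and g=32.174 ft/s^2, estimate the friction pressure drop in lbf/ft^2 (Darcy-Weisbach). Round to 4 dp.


v_fps = 1422/60 = 23.7 ft/s
dp = 0.0247*(175/0.95)*0.075*23.7^2/(2*32.174) = 2.9788 lbf/ft^2

2.9788 lbf/ft^2


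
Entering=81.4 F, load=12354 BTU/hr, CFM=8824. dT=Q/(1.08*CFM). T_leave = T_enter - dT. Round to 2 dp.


dT = 12354/(1.08*8824) = 1.2963
T_leave = 81.4 - 1.2963 = 80.10 F

80.10 F


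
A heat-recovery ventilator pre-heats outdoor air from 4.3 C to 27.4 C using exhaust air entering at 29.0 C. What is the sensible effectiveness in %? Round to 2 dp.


eff = (27.4-4.3)/(29.0-4.3)*100 = 93.52 %

93.52 %


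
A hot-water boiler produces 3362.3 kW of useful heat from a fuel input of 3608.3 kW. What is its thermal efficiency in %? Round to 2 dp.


eta = (3362.3/3608.3)*100 = 93.18 %

93.18 %


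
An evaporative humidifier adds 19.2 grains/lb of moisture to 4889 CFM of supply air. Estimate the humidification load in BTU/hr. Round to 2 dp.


Q = 0.68 * 4889 * 19.2 = 63830.78 BTU/hr

63830.78 BTU/hr


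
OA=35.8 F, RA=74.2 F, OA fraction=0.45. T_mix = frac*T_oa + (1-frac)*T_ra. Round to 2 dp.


T_mix = 0.45*35.8 + 0.55*74.2 = 56.92 F

56.92 F


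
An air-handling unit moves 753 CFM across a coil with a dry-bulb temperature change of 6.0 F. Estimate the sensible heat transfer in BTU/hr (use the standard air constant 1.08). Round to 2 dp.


Q = 1.08 * 753 * 6.0 = 4879.44 BTU/hr

4879.44 BTU/hr


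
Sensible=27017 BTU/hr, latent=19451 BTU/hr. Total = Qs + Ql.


Qt = 27017 + 19451 = 46468 BTU/hr

46468 BTU/hr


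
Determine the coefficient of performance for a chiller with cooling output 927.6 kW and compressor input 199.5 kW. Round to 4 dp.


COP = 927.6 / 199.5 = 4.6496

4.6496


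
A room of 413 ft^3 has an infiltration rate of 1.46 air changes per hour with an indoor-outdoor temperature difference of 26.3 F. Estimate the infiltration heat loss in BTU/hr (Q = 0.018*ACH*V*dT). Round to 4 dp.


Q = 0.018 * 1.46 * 413 * 26.3 = 285.4507 BTU/hr

285.4507 BTU/hr


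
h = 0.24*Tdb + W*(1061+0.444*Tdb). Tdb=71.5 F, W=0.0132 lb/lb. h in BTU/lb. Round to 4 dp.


h = 0.24*71.5 + 0.0132*(1061+0.444*71.5) = 31.5842 BTU/lb

31.5842 BTU/lb


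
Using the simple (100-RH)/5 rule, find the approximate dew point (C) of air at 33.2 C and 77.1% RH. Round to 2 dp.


Td = 33.2 - (100-77.1)/5 = 28.62 C

28.62 C


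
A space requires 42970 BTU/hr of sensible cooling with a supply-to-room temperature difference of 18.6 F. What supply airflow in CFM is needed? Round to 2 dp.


CFM = 42970 / (1.08 * 18.6) = 2139.09

2139.09 CFM


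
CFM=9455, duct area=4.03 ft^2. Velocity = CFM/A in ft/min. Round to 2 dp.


V = 9455 / 4.03 = 2346.15 ft/min

2346.15 ft/min


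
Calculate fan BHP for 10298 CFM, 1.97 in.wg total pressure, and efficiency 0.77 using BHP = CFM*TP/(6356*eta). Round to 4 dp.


BHP = 10298 * 1.97 / (6356 * 0.77) = 4.1452 hp

4.1452 hp


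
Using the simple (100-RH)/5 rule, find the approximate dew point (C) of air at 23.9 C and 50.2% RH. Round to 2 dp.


Td = 23.9 - (100-50.2)/5 = 13.94 C

13.94 C


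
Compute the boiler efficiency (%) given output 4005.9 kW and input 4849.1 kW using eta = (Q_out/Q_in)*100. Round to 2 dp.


eta = (4005.9/4849.1)*100 = 82.61 %

82.61 %


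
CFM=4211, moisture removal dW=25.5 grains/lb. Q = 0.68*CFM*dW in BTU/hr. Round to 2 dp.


Q = 0.68 * 4211 * 25.5 = 73018.74 BTU/hr

73018.74 BTU/hr


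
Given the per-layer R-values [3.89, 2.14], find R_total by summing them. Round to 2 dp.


R_total = 3.89 + 2.14 = 6.03

6.03


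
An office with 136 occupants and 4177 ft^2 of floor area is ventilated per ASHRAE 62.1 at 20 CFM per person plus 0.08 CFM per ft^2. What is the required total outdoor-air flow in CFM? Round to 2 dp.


Total = 136*20 + 4177*0.08 = 3054.16 CFM

3054.16 CFM


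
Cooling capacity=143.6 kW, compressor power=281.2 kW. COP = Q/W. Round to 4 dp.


COP = 143.6 / 281.2 = 0.5107

0.5107


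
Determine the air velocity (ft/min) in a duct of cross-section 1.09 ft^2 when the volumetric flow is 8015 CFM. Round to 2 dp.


V = 8015 / 1.09 = 7353.21 ft/min

7353.21 ft/min


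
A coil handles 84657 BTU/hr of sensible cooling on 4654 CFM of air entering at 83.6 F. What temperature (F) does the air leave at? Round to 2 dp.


dT = 84657/(1.08*4654) = 16.8427
T_leave = 83.6 - 16.8427 = 66.76 F

66.76 F


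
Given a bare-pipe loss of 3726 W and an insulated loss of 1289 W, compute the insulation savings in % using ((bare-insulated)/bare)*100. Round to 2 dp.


Savings = ((3726-1289)/3726)*100 = 65.41 %

65.41 %


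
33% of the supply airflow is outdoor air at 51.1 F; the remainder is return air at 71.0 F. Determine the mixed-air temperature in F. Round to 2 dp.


T_mix = 0.33*51.1 + 0.67*71.0 = 64.43 F

64.43 F


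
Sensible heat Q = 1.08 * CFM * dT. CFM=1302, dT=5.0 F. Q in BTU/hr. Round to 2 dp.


Q = 1.08 * 1302 * 5.0 = 7030.80 BTU/hr

7030.80 BTU/hr


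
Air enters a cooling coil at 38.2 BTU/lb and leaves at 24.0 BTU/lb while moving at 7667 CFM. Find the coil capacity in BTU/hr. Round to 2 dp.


Q = 4.5 * 7667 * (38.2 - 24.0) = 489921.30 BTU/hr

489921.30 BTU/hr


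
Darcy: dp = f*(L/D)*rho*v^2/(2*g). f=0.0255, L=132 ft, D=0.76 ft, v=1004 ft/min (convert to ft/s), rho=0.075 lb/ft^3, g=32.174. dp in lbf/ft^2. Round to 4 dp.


v_fps = 1004/60 = 16.7333 ft/s
dp = 0.0255*(132/0.76)*0.075*16.7333^2/(2*32.174) = 1.4454 lbf/ft^2

1.4454 lbf/ft^2


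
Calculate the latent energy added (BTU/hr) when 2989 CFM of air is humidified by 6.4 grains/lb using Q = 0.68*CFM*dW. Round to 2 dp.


Q = 0.68 * 2989 * 6.4 = 13008.13 BTU/hr

13008.13 BTU/hr


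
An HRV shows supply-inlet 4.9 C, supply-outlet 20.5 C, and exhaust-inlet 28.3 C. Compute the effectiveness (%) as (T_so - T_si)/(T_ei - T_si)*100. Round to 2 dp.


eff = (20.5-4.9)/(28.3-4.9)*100 = 66.67 %

66.67 %


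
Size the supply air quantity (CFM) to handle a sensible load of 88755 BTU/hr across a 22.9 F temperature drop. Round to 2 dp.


CFM = 88755 / (1.08 * 22.9) = 3588.67

3588.67 CFM


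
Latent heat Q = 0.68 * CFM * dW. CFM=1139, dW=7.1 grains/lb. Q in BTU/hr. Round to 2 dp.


Q = 0.68 * 1139 * 7.1 = 5499.09 BTU/hr

5499.09 BTU/hr


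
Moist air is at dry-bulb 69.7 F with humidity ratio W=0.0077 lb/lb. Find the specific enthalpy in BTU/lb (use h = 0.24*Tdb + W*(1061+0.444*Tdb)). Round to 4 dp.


h = 0.24*69.7 + 0.0077*(1061+0.444*69.7) = 25.1360 BTU/lb

25.1360 BTU/lb


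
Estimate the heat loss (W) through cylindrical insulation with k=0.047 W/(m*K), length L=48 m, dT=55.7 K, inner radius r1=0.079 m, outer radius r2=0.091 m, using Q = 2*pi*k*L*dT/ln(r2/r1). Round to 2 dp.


Q = 2*pi*0.047*48*55.7/ln(0.091/0.079) = 5583.27 W

5583.27 W


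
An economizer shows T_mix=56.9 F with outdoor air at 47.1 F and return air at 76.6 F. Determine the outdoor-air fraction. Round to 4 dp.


frac = (56.9 - 76.6) / (47.1 - 76.6) = 0.6678

0.6678


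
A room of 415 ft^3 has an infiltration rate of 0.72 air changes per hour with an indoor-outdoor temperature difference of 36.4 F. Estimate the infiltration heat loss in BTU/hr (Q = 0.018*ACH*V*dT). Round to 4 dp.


Q = 0.018 * 0.72 * 415 * 36.4 = 195.7738 BTU/hr

195.7738 BTU/hr


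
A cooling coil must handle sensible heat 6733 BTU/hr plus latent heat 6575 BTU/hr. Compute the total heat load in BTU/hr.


Qt = 6733 + 6575 = 13308 BTU/hr

13308 BTU/hr


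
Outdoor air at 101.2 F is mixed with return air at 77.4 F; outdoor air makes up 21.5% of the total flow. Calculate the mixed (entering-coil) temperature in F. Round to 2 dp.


T_mix = 77.4 + (21.5/100)*(101.2-77.4) = 82.52 F

82.52 F


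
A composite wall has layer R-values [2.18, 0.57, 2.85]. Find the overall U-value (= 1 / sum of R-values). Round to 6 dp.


R_total = 2.18 + 0.57 + 2.85 = 5.60
U = 1/5.60 = 0.178571

0.178571


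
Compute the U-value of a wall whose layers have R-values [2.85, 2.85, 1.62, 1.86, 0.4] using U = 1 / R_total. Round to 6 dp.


R_total = 2.85 + 2.85 + 1.62 + 1.86 + 0.4 = 9.58
U = 1/9.58 = 0.104384

0.104384


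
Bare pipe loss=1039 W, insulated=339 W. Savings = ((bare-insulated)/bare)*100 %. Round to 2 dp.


Savings = ((1039-339)/1039)*100 = 67.37 %

67.37 %


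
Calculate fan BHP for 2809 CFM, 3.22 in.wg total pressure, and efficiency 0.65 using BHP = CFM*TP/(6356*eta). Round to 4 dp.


BHP = 2809 * 3.22 / (6356 * 0.65) = 2.1893 hp

2.1893 hp


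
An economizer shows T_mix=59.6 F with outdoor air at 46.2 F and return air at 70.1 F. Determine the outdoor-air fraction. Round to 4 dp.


frac = (59.6 - 70.1) / (46.2 - 70.1) = 0.4393

0.4393


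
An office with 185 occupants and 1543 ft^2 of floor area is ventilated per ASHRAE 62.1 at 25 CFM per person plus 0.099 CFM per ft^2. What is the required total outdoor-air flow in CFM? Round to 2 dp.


Total = 185*25 + 1543*0.099 = 4777.76 CFM

4777.76 CFM


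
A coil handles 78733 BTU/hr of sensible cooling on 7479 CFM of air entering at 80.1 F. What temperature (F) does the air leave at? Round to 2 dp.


dT = 78733/(1.08*7479) = 9.7474
T_leave = 80.1 - 9.7474 = 70.35 F

70.35 F


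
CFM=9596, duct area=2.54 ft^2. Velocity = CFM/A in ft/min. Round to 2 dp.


V = 9596 / 2.54 = 3777.95 ft/min

3777.95 ft/min


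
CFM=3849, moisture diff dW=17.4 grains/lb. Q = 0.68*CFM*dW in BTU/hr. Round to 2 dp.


Q = 0.68 * 3849 * 17.4 = 45541.37 BTU/hr

45541.37 BTU/hr


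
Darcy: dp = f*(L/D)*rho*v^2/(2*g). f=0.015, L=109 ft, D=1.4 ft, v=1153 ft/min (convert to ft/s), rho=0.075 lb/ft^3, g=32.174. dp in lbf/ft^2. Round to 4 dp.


v_fps = 1153/60 = 19.2167 ft/s
dp = 0.015*(109/1.4)*0.075*19.2167^2/(2*32.174) = 0.5027 lbf/ft^2

0.5027 lbf/ft^2


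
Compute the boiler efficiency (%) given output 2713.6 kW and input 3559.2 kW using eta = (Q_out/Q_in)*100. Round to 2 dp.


eta = (2713.6/3559.2)*100 = 76.24 %

76.24 %


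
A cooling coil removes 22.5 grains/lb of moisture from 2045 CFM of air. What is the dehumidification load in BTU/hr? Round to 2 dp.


Q = 0.68 * 2045 * 22.5 = 31288.50 BTU/hr

31288.50 BTU/hr


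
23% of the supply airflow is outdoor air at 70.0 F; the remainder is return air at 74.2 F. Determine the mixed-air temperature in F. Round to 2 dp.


T_mix = 0.23*70.0 + 0.77*74.2 = 73.23 F

73.23 F


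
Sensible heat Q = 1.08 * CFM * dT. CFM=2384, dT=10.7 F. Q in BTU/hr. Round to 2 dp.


Q = 1.08 * 2384 * 10.7 = 27549.50 BTU/hr

27549.50 BTU/hr


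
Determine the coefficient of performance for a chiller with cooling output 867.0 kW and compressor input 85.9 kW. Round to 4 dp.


COP = 867.0 / 85.9 = 10.0931

10.0931


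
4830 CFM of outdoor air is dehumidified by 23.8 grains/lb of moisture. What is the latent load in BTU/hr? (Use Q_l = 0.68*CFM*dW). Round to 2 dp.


Q = 0.68 * 4830 * 23.8 = 78168.72 BTU/hr

78168.72 BTU/hr


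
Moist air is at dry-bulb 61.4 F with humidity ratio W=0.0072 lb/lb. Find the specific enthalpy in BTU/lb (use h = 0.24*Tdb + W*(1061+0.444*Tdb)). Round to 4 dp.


h = 0.24*61.4 + 0.0072*(1061+0.444*61.4) = 22.5715 BTU/lb

22.5715 BTU/lb


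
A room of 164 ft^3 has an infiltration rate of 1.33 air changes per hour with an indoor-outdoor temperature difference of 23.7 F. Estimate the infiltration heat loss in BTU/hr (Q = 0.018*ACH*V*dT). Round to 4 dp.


Q = 0.018 * 1.33 * 164 * 23.7 = 93.0500 BTU/hr

93.0500 BTU/hr


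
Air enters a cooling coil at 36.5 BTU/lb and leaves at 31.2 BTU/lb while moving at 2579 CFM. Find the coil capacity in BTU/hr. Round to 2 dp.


Q = 4.5 * 2579 * (36.5 - 31.2) = 61509.15 BTU/hr

61509.15 BTU/hr


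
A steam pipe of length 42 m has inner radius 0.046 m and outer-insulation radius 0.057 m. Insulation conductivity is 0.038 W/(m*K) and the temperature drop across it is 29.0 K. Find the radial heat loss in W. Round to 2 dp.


Q = 2*pi*0.038*42*29.0/ln(0.057/0.046) = 1356.33 W

1356.33 W


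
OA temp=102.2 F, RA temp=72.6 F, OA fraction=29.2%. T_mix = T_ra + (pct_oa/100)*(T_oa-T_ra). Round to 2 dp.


T_mix = 72.6 + (29.2/100)*(102.2-72.6) = 81.24 F

81.24 F


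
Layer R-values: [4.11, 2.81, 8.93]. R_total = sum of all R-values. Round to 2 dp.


R_total = 4.11 + 2.81 + 8.93 = 15.85

15.85


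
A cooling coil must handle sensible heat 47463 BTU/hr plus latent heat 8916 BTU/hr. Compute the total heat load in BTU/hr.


Qt = 47463 + 8916 = 56379 BTU/hr

56379 BTU/hr


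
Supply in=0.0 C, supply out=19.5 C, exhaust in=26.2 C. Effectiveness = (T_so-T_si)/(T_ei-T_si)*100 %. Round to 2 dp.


eff = (19.5-0.0)/(26.2-0.0)*100 = 74.43 %

74.43 %


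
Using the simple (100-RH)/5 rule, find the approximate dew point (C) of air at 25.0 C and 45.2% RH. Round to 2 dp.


Td = 25.0 - (100-45.2)/5 = 14.04 C

14.04 C


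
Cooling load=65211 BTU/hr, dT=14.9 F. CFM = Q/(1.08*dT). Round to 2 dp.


CFM = 65211 / (1.08 * 14.9) = 4052.39

4052.39 CFM


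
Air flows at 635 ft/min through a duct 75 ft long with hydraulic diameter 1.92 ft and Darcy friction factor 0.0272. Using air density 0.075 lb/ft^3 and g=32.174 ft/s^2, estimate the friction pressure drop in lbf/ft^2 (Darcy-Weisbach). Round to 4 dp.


v_fps = 635/60 = 10.5833 ft/s
dp = 0.0272*(75/1.92)*0.075*10.5833^2/(2*32.174) = 0.1387 lbf/ft^2

0.1387 lbf/ft^2


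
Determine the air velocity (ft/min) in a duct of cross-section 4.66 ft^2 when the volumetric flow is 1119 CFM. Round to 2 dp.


V = 1119 / 4.66 = 240.13 ft/min

240.13 ft/min


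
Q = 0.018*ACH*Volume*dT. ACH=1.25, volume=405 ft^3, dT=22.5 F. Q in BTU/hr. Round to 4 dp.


Q = 0.018 * 1.25 * 405 * 22.5 = 205.0313 BTU/hr

205.0313 BTU/hr


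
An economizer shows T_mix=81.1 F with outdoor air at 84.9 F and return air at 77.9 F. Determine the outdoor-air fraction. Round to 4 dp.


frac = (81.1 - 77.9) / (84.9 - 77.9) = 0.4571

0.4571


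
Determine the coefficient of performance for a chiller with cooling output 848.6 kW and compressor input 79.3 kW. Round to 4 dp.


COP = 848.6 / 79.3 = 10.7011

10.7011


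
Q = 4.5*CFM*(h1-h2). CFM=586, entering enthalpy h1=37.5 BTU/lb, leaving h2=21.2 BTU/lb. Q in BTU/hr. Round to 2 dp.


Q = 4.5 * 586 * (37.5 - 21.2) = 42983.10 BTU/hr

42983.10 BTU/hr


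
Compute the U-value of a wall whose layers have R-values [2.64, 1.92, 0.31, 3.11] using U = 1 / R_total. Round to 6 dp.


R_total = 2.64 + 1.92 + 0.31 + 3.11 = 7.98
U = 1/7.98 = 0.125313

0.125313


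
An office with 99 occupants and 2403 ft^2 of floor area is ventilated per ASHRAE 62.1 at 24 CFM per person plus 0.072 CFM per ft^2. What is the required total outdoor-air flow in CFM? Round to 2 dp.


Total = 99*24 + 2403*0.072 = 2549.02 CFM

2549.02 CFM


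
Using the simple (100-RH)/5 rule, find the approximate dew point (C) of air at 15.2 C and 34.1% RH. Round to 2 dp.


Td = 15.2 - (100-34.1)/5 = 2.02 C

2.02 C


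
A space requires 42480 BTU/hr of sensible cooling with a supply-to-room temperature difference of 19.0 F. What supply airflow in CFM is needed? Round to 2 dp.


CFM = 42480 / (1.08 * 19.0) = 2070.18

2070.18 CFM


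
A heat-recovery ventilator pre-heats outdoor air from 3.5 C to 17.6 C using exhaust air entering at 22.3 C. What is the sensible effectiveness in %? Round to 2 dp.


eff = (17.6-3.5)/(22.3-3.5)*100 = 75.00 %

75.00 %


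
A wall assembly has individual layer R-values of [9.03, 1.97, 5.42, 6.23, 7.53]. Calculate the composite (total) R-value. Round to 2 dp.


R_total = 9.03 + 1.97 + 5.42 + 6.23 + 7.53 = 30.18

30.18


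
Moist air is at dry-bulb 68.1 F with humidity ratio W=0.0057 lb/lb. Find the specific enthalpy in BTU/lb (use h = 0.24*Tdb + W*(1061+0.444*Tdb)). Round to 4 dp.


h = 0.24*68.1 + 0.0057*(1061+0.444*68.1) = 22.5640 BTU/lb

22.5640 BTU/lb


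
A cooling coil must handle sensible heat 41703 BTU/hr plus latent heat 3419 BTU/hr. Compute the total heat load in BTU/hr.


Qt = 41703 + 3419 = 45122 BTU/hr

45122 BTU/hr


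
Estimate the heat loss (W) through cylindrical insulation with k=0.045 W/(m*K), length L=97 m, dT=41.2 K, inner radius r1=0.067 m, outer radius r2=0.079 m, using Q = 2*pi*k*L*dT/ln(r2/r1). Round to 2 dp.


Q = 2*pi*0.045*97*41.2/ln(0.079/0.067) = 6858.39 W

6858.39 W


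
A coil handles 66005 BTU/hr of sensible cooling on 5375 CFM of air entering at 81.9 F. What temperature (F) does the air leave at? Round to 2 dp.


dT = 66005/(1.08*5375) = 11.3704
T_leave = 81.9 - 11.3704 = 70.53 F

70.53 F


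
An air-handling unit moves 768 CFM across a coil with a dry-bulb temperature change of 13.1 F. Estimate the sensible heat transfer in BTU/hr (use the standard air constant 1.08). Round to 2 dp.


Q = 1.08 * 768 * 13.1 = 10865.66 BTU/hr

10865.66 BTU/hr


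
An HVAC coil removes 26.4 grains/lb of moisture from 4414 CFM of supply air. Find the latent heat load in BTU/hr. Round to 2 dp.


Q = 0.68 * 4414 * 26.4 = 79240.13 BTU/hr

79240.13 BTU/hr


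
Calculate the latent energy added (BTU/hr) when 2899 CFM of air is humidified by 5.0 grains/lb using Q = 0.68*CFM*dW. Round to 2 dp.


Q = 0.68 * 2899 * 5.0 = 9856.60 BTU/hr

9856.60 BTU/hr


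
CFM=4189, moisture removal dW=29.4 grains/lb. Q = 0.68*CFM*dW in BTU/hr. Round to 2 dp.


Q = 0.68 * 4189 * 29.4 = 83746.49 BTU/hr

83746.49 BTU/hr


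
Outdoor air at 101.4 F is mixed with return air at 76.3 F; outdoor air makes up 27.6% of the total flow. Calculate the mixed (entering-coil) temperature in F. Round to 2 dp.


T_mix = 76.3 + (27.6/100)*(101.4-76.3) = 83.23 F

83.23 F


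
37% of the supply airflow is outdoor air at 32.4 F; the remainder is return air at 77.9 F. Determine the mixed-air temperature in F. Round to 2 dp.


T_mix = 0.37*32.4 + 0.63*77.9 = 61.07 F

61.07 F


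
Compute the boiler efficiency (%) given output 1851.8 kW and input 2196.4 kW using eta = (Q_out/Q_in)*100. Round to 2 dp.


eta = (1851.8/2196.4)*100 = 84.31 %

84.31 %


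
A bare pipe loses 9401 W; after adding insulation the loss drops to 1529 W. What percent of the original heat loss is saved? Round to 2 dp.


Savings = ((9401-1529)/9401)*100 = 83.74 %

83.74 %


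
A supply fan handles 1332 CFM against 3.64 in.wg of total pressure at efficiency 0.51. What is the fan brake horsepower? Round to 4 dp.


BHP = 1332 * 3.64 / (6356 * 0.51) = 1.4957 hp

1.4957 hp


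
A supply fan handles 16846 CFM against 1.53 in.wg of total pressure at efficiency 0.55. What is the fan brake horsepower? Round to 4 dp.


BHP = 16846 * 1.53 / (6356 * 0.55) = 7.3730 hp

7.3730 hp


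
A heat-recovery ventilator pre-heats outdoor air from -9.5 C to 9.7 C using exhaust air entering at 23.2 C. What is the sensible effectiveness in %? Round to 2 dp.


eff = (9.7-(-9.5))/(23.2-(-9.5))*100 = 58.72 %

58.72 %


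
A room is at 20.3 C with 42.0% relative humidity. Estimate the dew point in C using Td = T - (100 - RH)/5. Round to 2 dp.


Td = 20.3 - (100-42.0)/5 = 8.70 C

8.70 C


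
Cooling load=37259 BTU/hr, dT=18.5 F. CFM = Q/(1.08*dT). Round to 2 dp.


CFM = 37259 / (1.08 * 18.5) = 1864.81

1864.81 CFM


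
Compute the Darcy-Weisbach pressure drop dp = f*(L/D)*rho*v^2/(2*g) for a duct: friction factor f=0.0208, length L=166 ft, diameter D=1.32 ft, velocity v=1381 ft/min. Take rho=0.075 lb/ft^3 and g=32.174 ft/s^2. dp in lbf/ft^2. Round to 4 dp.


v_fps = 1381/60 = 23.0167 ft/s
dp = 0.0208*(166/1.32)*0.075*23.0167^2/(2*32.174) = 1.6151 lbf/ft^2

1.6151 lbf/ft^2


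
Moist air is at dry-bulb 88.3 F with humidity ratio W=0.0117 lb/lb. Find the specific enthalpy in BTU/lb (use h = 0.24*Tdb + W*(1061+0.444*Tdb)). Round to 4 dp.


h = 0.24*88.3 + 0.0117*(1061+0.444*88.3) = 34.0644 BTU/lb

34.0644 BTU/lb


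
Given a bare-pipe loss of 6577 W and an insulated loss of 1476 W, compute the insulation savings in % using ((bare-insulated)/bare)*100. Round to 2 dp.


Savings = ((6577-1476)/6577)*100 = 77.56 %

77.56 %


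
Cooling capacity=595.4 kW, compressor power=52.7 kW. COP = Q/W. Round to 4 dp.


COP = 595.4 / 52.7 = 11.2979

11.2979


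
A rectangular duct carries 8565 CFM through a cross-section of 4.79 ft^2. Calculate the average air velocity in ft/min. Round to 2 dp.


V = 8565 / 4.79 = 1788.10 ft/min

1788.10 ft/min


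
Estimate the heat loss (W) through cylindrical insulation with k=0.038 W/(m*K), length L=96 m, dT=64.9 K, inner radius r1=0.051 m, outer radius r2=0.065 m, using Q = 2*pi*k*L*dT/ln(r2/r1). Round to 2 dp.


Q = 2*pi*0.038*96*64.9/ln(0.065/0.051) = 6132.78 W

6132.78 W


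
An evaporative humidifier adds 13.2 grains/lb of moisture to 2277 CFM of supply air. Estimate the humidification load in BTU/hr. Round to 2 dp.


Q = 0.68 * 2277 * 13.2 = 20438.35 BTU/hr

20438.35 BTU/hr


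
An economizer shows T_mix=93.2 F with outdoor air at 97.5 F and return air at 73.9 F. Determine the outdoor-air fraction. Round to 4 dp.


frac = (93.2 - 73.9) / (97.5 - 73.9) = 0.8178

0.8178


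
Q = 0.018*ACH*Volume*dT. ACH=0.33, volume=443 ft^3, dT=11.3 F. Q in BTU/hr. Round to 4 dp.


Q = 0.018 * 0.33 * 443 * 11.3 = 29.7350 BTU/hr

29.7350 BTU/hr


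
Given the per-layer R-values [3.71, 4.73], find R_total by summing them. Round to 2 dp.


R_total = 3.71 + 4.73 = 8.44

8.44


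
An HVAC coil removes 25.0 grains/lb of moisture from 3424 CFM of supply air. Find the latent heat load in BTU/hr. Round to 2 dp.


Q = 0.68 * 3424 * 25.0 = 58208.00 BTU/hr

58208.00 BTU/hr


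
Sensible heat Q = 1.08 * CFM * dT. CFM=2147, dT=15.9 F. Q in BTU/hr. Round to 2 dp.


Q = 1.08 * 2147 * 15.9 = 36868.28 BTU/hr

36868.28 BTU/hr


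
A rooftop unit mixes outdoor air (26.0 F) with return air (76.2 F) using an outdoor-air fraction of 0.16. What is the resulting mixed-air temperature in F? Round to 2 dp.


T_mix = 0.16*26.0 + 0.84*76.2 = 68.17 F

68.17 F


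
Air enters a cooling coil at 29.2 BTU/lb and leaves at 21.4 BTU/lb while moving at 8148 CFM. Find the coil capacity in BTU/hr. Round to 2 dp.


Q = 4.5 * 8148 * (29.2 - 21.4) = 285994.80 BTU/hr

285994.80 BTU/hr


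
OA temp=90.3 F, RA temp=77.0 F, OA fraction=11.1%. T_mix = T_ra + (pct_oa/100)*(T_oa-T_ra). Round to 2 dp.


T_mix = 77.0 + (11.1/100)*(90.3-77.0) = 78.48 F

78.48 F


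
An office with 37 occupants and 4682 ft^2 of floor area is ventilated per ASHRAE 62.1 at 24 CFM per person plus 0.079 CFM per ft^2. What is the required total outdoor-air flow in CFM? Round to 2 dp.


Total = 37*24 + 4682*0.079 = 1257.88 CFM

1257.88 CFM


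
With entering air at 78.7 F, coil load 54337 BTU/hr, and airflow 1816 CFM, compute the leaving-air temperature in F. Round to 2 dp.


dT = 54337/(1.08*1816) = 27.7049
T_leave = 78.7 - 27.7049 = 51.00 F

51.00 F


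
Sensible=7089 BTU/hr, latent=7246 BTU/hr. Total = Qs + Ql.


Qt = 7089 + 7246 = 14335 BTU/hr

14335 BTU/hr


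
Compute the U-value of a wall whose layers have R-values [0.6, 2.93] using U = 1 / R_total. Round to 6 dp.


R_total = 0.6 + 2.93 = 3.53
U = 1/3.53 = 0.283286

0.283286


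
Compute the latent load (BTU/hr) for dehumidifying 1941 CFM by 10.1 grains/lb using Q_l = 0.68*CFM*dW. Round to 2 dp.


Q = 0.68 * 1941 * 10.1 = 13330.79 BTU/hr

13330.79 BTU/hr


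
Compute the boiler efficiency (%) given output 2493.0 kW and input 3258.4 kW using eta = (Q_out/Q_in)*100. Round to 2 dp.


eta = (2493.0/3258.4)*100 = 76.51 %

76.51 %


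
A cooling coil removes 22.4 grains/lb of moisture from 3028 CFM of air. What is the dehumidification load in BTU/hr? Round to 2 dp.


Q = 0.68 * 3028 * 22.4 = 46122.50 BTU/hr

46122.50 BTU/hr


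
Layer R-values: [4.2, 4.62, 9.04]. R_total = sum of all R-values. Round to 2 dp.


R_total = 4.2 + 4.62 + 9.04 = 17.86

17.86


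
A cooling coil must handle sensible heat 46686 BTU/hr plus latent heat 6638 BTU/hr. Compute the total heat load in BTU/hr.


Qt = 46686 + 6638 = 53324 BTU/hr

53324 BTU/hr


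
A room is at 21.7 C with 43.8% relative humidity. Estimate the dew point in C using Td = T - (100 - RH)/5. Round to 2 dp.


Td = 21.7 - (100-43.8)/5 = 10.46 C

10.46 C


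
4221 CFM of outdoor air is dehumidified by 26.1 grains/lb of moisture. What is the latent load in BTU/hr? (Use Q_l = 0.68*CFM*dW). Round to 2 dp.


Q = 0.68 * 4221 * 26.1 = 74914.31 BTU/hr

74914.31 BTU/hr


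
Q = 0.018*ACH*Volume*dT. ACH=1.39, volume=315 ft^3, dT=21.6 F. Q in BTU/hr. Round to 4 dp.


Q = 0.018 * 1.39 * 315 * 21.6 = 170.2361 BTU/hr

170.2361 BTU/hr


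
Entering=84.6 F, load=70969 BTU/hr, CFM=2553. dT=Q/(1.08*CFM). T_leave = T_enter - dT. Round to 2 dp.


dT = 70969/(1.08*2553) = 25.7391
T_leave = 84.6 - 25.7391 = 58.86 F

58.86 F


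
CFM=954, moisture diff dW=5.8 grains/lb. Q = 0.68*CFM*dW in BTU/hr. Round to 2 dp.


Q = 0.68 * 954 * 5.8 = 3762.58 BTU/hr

3762.58 BTU/hr


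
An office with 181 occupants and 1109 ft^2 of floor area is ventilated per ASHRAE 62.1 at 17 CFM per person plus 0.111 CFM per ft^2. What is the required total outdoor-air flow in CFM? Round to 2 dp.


Total = 181*17 + 1109*0.111 = 3200.10 CFM

3200.10 CFM


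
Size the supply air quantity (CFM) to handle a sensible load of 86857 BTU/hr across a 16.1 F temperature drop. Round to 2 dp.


CFM = 86857 / (1.08 * 16.1) = 4995.23

4995.23 CFM


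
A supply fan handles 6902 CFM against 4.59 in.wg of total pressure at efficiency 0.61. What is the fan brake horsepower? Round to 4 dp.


BHP = 6902 * 4.59 / (6356 * 0.61) = 8.1710 hp

8.1710 hp


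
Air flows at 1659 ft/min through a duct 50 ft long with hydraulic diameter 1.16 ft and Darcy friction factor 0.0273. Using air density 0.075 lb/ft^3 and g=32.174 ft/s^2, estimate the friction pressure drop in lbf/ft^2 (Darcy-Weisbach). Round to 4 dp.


v_fps = 1659/60 = 27.65 ft/s
dp = 0.0273*(50/1.16)*0.075*27.65^2/(2*32.174) = 1.0486 lbf/ft^2

1.0486 lbf/ft^2


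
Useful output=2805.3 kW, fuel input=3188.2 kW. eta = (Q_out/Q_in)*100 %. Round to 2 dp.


eta = (2805.3/3188.2)*100 = 87.99 %

87.99 %


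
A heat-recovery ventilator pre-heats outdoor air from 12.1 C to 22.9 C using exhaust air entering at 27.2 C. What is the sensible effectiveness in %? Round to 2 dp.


eff = (22.9-12.1)/(27.2-12.1)*100 = 71.52 %

71.52 %


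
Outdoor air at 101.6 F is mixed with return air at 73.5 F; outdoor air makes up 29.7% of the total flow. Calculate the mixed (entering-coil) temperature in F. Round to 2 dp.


T_mix = 73.5 + (29.7/100)*(101.6-73.5) = 81.85 F

81.85 F


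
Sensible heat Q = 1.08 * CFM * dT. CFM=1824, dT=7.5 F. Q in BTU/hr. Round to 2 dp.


Q = 1.08 * 1824 * 7.5 = 14774.40 BTU/hr

14774.40 BTU/hr
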